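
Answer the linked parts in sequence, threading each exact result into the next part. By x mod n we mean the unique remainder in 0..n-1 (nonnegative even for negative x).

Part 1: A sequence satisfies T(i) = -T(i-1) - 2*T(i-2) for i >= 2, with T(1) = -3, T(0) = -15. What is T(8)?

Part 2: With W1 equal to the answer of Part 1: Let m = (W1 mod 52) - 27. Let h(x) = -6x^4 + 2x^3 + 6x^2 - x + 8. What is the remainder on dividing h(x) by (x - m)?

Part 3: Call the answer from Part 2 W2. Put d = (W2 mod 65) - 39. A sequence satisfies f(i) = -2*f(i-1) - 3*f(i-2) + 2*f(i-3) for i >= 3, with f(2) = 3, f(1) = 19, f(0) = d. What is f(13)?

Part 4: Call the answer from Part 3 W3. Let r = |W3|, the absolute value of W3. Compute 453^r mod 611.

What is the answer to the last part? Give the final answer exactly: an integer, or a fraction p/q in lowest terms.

527

Part 1: T(2) = -1*(-3) - 2*(-15) = 33; iterating: T(2)=33, T(3)=-27, T(4)=-39, T(5)=93, T(6)=-15, T(7)=-171, T(8)=201; answer 201
Part 2: W1 = 201; m = 18; remainder = value at the root: -6*(18)^4 + 2*(18)^3 + 6*(18)^2 - 1*(18)^1 + 8 = (-629856) + (11664) + (1944) + (-18) + (8) = -616258; answer -616258
Part 3: W2 = -616258; d = -32; f(3) = -2*(3) - 3*(19) + 2*(-32) = -127; iterating: f(3)=-127, f(4)=283, f(5)=-179, f(6)=-745, f(7)=2593, f(8)=-3309, f(9)=-2651, f(10)=20415, f(11)=-39495, f(12)=12443, f(13)=134429; answer 134429
Part 4: W3 = 134429; r = 134429; squarings mod 611: 453^1=453, 453^2=524, 453^4=237, 453^8=568, 453^16=16, 453^32=256, 453^64=159, 453^128=230, 453^256=354, 453^512=61, 453^1024=55, 453^2048=581, 453^4096=289, 453^8192=425, 453^16384=380, 453^32768=204, 453^65536=68, 453^131072=347; 453^134429 = 453^1 * 453^4 * 453^8 * 453^16 * 453^256 * 453^1024 * 453^2048 * 453^131072 = 527 (mod 611); answer 527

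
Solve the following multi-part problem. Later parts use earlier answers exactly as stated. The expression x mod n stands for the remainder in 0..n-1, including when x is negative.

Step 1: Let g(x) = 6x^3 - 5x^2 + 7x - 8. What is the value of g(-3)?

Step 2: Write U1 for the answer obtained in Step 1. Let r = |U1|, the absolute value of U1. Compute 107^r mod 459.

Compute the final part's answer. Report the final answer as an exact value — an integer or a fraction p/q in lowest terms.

Step 1: 6*(-3)^3 - 5*(-3)^2 + 7*(-3)^1 - 8 = (-162) + (-45) + (-21) + (-8) = -236; answer -236
Step 2: U1 = -236; r = 236; squarings mod 459: 107^1=107, 107^2=433, 107^4=217, 107^8=271, 107^16=1, 107^32=1, 107^64=1, 107^128=1; 107^236 = 107^4 * 107^8 * 107^32 * 107^64 * 107^128 = 55 (mod 459); answer 55

55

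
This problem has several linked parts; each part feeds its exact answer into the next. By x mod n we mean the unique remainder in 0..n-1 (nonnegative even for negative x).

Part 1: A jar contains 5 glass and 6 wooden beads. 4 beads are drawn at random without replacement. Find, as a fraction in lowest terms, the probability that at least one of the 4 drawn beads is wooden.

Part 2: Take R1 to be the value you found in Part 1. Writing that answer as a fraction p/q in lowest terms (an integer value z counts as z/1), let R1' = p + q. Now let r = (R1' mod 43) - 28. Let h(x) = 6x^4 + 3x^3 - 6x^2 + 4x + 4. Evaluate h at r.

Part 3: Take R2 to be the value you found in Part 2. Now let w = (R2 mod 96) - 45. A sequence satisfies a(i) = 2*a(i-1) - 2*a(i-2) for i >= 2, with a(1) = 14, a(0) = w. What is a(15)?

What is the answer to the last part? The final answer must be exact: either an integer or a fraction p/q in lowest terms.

-2048

Part 1: total draws C(11,4) = 330; complement C(5,4) = 5; favorable 330 - 5 = 325; P = 65/66; answer 65/66
Part 2: R1 = 65/66; threaded value p + q = 131; r = -26; 6*(-26)^4 + 3*(-26)^3 - 6*(-26)^2 + 4*(-26)^1 + 4 = (2741856) + (-52728) + (-4056) + (-104) + (4) = 2684972; answer 2684972
Part 3: R2 = 2684972; w = -1; a(2) = 2*(14) - 2*(-1) = 30; iterating: a(2)=30, a(3)=32, a(4)=4, a(5)=-56, a(6)=-120, a(7)=-128, a(8)=-16, a(9)=224, a(10)=480, a(11)=512, a(12)=64, a(13)=-896, a(14)=-1920, a(15)=-2048; answer -2048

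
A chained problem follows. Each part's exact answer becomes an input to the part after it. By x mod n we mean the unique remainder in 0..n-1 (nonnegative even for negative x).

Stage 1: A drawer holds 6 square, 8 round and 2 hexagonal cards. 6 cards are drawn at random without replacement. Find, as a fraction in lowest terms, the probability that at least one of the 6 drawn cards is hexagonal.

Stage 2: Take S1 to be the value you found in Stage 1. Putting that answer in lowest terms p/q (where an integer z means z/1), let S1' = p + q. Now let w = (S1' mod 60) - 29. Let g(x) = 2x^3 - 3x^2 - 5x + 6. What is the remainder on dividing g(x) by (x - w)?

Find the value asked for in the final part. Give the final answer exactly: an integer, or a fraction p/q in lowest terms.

Stage 1: total draws C(16,6) = 8008; complement C(14,6) = 3003; favorable 8008 - 3003 = 5005; P = 5/8; answer 5/8
Stage 2: S1 = 5/8; threaded value p + q = 13; w = -16; remainder = value at the root: 2*(-16)^3 - 3*(-16)^2 - 5*(-16)^1 + 6 = (-8192) + (-768) + (80) + (6) = -8874; answer -8874

-8874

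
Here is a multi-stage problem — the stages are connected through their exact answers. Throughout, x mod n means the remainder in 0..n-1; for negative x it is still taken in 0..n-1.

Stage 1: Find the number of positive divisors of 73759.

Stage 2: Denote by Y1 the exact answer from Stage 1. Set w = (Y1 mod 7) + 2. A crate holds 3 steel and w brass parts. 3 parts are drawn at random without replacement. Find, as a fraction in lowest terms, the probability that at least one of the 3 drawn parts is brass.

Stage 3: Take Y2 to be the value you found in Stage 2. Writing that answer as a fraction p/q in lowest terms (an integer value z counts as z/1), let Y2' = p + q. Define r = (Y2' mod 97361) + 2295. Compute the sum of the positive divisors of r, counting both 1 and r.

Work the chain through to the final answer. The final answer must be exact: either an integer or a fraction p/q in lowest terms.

4680

Stage 1: 73759 = 7 * 41 * 257; number of divisors = (1+1) * (1+1) * (1+1) = 8; answer 8
Stage 2: Y1 = 8; w = 3; total draws C(6,3) = 20; complement C(3,3) = 1; favorable 20 - 1 = 19; P = 19/20; answer 19/20
Stage 3: Y2 = 19/20; threaded value p + q = 39; r = 2334; 2334 = 2 * 3 * 389; sigma = (1 + 2) * (1 + 3) * (1 + 389) = 3 * 4 * 390 = 4680; answer 4680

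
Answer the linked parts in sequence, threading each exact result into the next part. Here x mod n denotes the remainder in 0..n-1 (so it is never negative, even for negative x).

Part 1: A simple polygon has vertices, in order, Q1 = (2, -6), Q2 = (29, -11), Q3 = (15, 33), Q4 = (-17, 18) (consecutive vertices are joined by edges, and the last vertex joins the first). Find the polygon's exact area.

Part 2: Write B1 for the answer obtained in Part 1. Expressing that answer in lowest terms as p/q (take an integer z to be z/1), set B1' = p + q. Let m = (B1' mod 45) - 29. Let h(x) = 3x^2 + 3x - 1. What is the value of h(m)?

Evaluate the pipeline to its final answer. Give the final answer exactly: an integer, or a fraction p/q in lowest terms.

719

Part 1: cross terms: (2*-11 - 29*-6)=152, (29*33 - 15*-11)=1122, (15*18 - -17*33)=831, (-17*-6 - 2*18)=66; twice the area = |2171| = 2171; area = 2171/2; answer 2171/2
Part 2: B1 = 2171/2; threaded value p + q = 2173; m = -16; 3*(-16)^2 + 3*(-16)^1 - 1 = (768) + (-48) + (-1) = 719; answer 719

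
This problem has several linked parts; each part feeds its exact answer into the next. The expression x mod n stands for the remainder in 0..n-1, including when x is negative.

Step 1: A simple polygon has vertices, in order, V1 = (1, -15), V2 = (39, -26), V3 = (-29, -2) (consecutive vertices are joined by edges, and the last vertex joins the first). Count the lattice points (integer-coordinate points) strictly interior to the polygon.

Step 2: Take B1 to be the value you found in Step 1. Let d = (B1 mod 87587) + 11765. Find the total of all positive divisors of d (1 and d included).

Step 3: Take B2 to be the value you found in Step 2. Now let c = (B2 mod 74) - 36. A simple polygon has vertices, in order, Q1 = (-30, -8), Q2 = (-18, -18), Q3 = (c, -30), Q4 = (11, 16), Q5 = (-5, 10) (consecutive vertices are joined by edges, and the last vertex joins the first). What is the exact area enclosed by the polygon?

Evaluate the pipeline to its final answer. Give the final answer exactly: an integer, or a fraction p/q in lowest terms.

762

Step 1: cross terms: (1*-26 - 39*-15)=559, (39*-2 - -29*-26)=-832, (-29*-15 - 1*-2)=437; twice the area = |164| = 164; area = 82; boundary points = 1 + 4 + 1 = 6; strictly interior points = area - boundary/2 + 1 = 80; answer 80
Step 2: B1 = 80; d = 11845; 11845 = 5 * 23 * 103; sigma = (1 + 5) * (1 + 23) * (1 + 103) = 6 * 24 * 104 = 14976; answer 14976
Step 3: B2 = 14976; c = -8; cross terms: (-30*-18 - -18*-8)=396, (-18*-30 - -8*-18)=396, (-8*16 - 11*-30)=202, (11*10 - -5*16)=190, (-5*-8 - -30*10)=340; twice the area = |1524| = 1524; area = 762; answer 762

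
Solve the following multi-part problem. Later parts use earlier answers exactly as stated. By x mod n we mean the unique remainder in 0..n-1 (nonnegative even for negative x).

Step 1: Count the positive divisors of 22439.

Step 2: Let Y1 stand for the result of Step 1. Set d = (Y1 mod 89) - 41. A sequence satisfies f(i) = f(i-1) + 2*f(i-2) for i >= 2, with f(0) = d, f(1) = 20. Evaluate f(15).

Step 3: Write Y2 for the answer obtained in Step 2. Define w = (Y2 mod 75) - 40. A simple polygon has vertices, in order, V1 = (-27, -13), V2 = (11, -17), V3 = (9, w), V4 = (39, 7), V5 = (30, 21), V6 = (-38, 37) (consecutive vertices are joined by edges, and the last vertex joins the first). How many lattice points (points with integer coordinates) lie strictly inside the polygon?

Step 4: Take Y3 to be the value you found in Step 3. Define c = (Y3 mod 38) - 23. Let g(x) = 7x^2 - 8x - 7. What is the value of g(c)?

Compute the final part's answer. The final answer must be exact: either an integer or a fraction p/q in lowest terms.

Step 1: 22439 = 19 * 1181; number of divisors = (1+1) * (1+1) = 4; answer 4
Step 2: Y1 = 4; d = -37; f(2) = 1*(20) + 2*(-37) = -54; iterating: f(2)=-54, f(3)=-14, f(4)=-122, f(5)=-150, f(6)=-394, f(7)=-694, f(8)=-1482, f(9)=-2870, f(10)=-5834, f(11)=-11574, f(12)=-23242, f(13)=-46390, f(14)=-92874, f(15)=-185654; answer -185654
Step 3: Y2 = -185654; w = 6; cross terms: (-27*-17 - 11*-13)=602, (11*6 - 9*-17)=219, (9*7 - 39*6)=-171, (39*21 - 30*7)=609, (30*37 - -38*21)=1908, (-38*-13 - -27*37)=1493; twice the area = |4660| = 4660; area = 2330; boundary points = 2 + 1 + 1 + 1 + 4 + 1 = 10; strictly interior points = area - boundary/2 + 1 = 2326; answer 2326
Step 4: Y3 = 2326; c = -15; 7*(-15)^2 - 8*(-15)^1 - 7 = (1575) + (120) + (-7) = 1688; answer 1688

1688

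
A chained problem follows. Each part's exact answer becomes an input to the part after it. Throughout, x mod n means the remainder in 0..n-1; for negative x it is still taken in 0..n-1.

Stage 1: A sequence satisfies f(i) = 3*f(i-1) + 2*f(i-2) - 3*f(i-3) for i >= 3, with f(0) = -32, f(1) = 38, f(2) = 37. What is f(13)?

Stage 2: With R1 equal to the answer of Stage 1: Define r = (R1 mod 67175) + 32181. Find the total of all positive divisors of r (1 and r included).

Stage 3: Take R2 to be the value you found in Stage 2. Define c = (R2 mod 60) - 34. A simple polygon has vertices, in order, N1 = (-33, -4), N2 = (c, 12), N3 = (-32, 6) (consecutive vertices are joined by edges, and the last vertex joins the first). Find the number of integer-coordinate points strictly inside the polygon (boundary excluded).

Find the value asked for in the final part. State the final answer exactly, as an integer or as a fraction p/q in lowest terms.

Stage 1: f(3) = 3*(37) + 2*(38) - 3*(-32) = 283; iterating: f(3)=283, f(4)=809, f(5)=2882, f(6)=9415, f(7)=31582, f(8)=104930, f(9)=349709, f(10)=1164241, f(11)=3877351, f(12)=12911408, f(13)=42996203; answer 42996203
Stage 2: R1 = 42996203; r = 36384; 36384 = 2^5 * 3 * 379; sigma = (1 + 2 + 4 + 8 + 16 + 32) * (1 + 3) * (1 + 379) = 63 * 4 * 380 = 95760; answer 95760
Stage 3: R2 = 95760; c = -34; cross terms: (-33*12 - -34*-4)=-532, (-34*6 - -32*12)=180, (-32*-4 - -33*6)=326; twice the area = |-26| = 26; area = 13; boundary points = 1 + 2 + 1 = 4; strictly interior points = area - boundary/2 + 1 = 12; answer 12

12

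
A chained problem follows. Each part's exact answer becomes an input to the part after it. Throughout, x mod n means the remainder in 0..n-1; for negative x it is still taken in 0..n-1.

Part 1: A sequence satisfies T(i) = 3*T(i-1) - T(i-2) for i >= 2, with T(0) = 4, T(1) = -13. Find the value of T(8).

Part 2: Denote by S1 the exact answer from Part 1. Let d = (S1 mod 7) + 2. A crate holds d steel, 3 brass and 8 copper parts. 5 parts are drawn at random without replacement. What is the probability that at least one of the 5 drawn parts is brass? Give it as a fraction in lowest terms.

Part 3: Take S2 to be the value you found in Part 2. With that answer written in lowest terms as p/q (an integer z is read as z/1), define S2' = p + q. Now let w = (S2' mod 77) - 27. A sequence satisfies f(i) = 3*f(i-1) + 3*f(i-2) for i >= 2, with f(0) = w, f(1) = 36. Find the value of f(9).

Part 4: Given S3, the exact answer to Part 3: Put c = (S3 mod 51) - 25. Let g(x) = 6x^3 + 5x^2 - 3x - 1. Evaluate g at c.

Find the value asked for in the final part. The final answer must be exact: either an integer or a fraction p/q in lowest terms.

-23249

Part 1: T(2) = 3*(-13) - 1*(4) = -43; iterating: T(2)=-43, T(3)=-116, T(4)=-305, T(5)=-799, T(6)=-2092, T(7)=-5477, T(8)=-14339; answer -14339
Part 2: S1 = -14339; d = 6; total draws C(17,5) = 6188; complement C(14,5) = 2002; favorable 6188 - 2002 = 4186; P = 23/34; answer 23/34
Part 3: S2 = 23/34; threaded value p + q = 57; w = 30; f(2) = 3*(36) + 3*(30) = 198; iterating: f(2)=198, f(3)=702, f(4)=2700, f(5)=10206, f(6)=38718, f(7)=146772, f(8)=556470, f(9)=2109726; answer 2109726
Part 4: S3 = 2109726; c = -16; 6*(-16)^3 + 5*(-16)^2 - 3*(-16)^1 - 1 = (-24576) + (1280) + (48) + (-1) = -23249; answer -23249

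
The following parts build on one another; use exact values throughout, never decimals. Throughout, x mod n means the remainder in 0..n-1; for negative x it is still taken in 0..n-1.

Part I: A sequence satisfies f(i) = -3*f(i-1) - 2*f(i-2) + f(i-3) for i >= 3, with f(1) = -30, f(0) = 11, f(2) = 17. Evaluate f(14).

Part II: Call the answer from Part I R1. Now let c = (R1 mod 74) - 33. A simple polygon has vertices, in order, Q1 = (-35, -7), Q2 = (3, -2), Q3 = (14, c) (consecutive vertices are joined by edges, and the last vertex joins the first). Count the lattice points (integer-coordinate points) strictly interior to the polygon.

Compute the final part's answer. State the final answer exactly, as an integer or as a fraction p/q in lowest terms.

22

Part I: f(3) = -3*(17) - 2*(-30) + 1*(11) = 20; iterating: f(3)=20, f(4)=-124, f(5)=349, f(6)=-779, f(7)=1515, f(8)=-2638, f(9)=4105, f(10)=-5524, f(11)=5724, f(12)=-2019, f(13)=-10915, f(14)=42507; answer 42507
Part II: R1 = 42507; c = -2; cross terms: (-35*-2 - 3*-7)=91, (3*-2 - 14*-2)=22, (14*-7 - -35*-2)=-168; twice the area = |-55| = 55; area = 55/2; boundary points = 1 + 11 + 1 = 13; strictly interior points = area - boundary/2 + 1 = 22; answer 22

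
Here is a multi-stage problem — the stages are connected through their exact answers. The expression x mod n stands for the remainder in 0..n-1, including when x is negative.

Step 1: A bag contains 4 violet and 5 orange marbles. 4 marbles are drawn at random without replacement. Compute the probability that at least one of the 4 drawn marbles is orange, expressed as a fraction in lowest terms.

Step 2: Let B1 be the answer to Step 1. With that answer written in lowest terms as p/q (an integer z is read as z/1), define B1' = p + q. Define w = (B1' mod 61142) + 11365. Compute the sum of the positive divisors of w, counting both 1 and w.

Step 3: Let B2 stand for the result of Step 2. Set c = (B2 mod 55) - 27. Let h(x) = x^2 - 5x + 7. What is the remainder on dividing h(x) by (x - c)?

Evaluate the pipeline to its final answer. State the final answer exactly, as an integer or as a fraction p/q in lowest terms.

73

Step 1: total draws C(9,4) = 126; complement C(4,4) = 1; favorable 126 - 1 = 125; P = 125/126; answer 125/126
Step 2: B1 = 125/126; threaded value p + q = 251; w = 11616; 11616 = 2^5 * 3 * 11^2; sigma = (1 + 2 + 4 + 8 + 16 + 32) * (1 + 3) * (1 + 11 + 121) = 63 * 4 * 133 = 33516; answer 33516
Step 3: B2 = 33516; c = -6; remainder = value at the root: 1*(-6)^2 - 5*(-6)^1 + 7 = (36) + (30) + (7) = 73; answer 73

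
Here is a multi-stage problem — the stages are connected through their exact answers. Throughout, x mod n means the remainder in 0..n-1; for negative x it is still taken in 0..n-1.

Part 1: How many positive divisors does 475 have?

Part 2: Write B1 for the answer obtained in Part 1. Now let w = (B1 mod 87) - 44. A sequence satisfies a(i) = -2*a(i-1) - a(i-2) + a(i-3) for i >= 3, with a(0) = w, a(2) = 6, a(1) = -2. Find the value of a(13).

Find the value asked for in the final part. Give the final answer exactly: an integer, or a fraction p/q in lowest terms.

Part 1: 475 = 5^2 * 19; number of divisors = (2+1) * (1+1) = 6; answer 6
Part 2: B1 = 6; w = -38; a(3) = -2*(6) - 1*(-2) + 1*(-38) = -48; iterating: a(3)=-48, a(4)=88, a(5)=-122, a(6)=108, a(7)=-6, a(8)=-218, a(9)=550, a(10)=-888, a(11)=1008, a(12)=-578, a(13)=-740; answer -740

-740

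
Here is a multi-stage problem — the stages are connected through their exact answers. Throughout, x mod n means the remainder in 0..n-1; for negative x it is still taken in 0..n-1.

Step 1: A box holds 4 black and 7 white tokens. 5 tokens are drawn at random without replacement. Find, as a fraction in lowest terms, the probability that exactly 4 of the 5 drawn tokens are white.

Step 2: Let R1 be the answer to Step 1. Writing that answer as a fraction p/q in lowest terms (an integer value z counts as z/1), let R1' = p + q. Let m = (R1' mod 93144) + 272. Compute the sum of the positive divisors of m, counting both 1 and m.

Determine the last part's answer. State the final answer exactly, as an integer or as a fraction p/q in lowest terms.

Step 1: total draws C(11,5) = 462; favorable C(7,4)*C(4,1) = 140; P = 10/33; answer 10/33
Step 2: R1 = 10/33; threaded value p + q = 43; m = 315; 315 = 3^2 * 5 * 7; sigma = (1 + 3 + 9) * (1 + 5) * (1 + 7) = 13 * 6 * 8 = 624; answer 624

624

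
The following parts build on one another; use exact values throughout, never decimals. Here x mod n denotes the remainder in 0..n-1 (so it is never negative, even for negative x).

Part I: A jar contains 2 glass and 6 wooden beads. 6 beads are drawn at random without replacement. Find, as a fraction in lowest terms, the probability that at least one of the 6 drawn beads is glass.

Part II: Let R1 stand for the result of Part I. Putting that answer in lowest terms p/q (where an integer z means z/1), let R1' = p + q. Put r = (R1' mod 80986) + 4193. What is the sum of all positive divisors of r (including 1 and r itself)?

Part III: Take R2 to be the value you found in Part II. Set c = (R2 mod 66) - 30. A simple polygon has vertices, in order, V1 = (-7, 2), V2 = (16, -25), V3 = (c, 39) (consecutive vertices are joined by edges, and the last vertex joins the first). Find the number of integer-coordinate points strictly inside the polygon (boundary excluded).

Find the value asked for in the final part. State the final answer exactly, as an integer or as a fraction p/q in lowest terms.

356

Part I: total draws C(8,6) = 28; complement C(6,6) = 1; favorable 28 - 1 = 27; P = 27/28; answer 27/28
Part II: R1 = 27/28; threaded value p + q = 55; r = 4248; 4248 = 2^3 * 3^2 * 59; sigma = (1 + 2 + 4 + 8) * (1 + 3 + 9) * (1 + 59) = 15 * 13 * 60 = 11700; answer 11700
Part III: R2 = 11700; c = -12; cross terms: (-7*-25 - 16*2)=143, (16*39 - -12*-25)=324, (-12*2 - -7*39)=249; twice the area = |716| = 716; area = 358; boundary points = 1 + 4 + 1 = 6; strictly interior points = area - boundary/2 + 1 = 356; answer 356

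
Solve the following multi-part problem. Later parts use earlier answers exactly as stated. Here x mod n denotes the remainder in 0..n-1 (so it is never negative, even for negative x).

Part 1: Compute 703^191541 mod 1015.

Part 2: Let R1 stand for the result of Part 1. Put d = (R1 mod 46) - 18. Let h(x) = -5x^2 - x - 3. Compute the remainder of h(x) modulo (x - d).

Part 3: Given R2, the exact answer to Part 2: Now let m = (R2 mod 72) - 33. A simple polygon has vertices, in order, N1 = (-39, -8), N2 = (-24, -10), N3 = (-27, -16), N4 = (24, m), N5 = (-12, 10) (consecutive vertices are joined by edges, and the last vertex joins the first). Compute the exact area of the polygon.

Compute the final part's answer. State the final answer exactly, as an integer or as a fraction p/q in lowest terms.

Part 1: squarings mod 1015: 703^1=703, 703^2=919, 703^4=81, 703^8=471, 703^16=571, 703^32=226, 703^64=326, 703^128=716, 703^256=81, 703^512=471, 703^1024=571, 703^2048=226, 703^4096=326, 703^8192=716, 703^16384=81, 703^32768=471, 703^65536=571, 703^131072=226; 703^191541 = 703^1 * 703^4 * 703^16 * 703^32 * 703^1024 * 703^2048 * 703^8192 * 703^16384 * 703^32768 * 703^131072 = 958 (mod 1015); answer 958
Part 2: R1 = 958; d = 20; remainder = value at the root: -5*(20)^2 - 1*(20)^1 - 3 = (-2000) + (-20) + (-3) = -2023; answer -2023
Part 3: R2 = -2023; m = 32; cross terms: (-39*-10 - -24*-8)=198, (-24*-16 - -27*-10)=114, (-27*32 - 24*-16)=-480, (24*10 - -12*32)=624, (-12*-8 - -39*10)=486; twice the area = |942| = 942; area = 471; answer 471

471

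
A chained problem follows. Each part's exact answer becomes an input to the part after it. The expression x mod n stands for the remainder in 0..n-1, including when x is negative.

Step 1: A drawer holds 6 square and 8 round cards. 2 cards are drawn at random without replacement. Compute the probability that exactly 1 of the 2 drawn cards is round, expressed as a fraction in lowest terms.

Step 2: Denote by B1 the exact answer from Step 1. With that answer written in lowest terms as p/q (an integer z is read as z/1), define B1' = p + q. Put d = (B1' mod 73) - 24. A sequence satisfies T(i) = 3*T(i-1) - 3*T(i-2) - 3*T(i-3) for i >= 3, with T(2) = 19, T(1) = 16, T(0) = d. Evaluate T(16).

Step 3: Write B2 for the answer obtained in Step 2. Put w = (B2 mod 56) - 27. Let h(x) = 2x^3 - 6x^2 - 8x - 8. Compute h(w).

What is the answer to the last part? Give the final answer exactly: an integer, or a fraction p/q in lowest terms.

5272

Step 1: total draws C(14,2) = 91; favorable C(8,1)*C(6,1) = 48; P = 48/91; answer 48/91
Step 2: B1 = 48/91; threaded value p + q = 139; d = 42; T(3) = 3*(19) - 3*(16) - 3*(42) = -117; iterating: T(3)=-117, T(4)=-456, T(5)=-1074, T(6)=-1503, T(7)=81, T(8)=7974, T(9)=28188, T(10)=60399, T(11)=72711, T(12)=-47628, T(13)=-542214, T(14)=-1701891, T(15)=-3336147, T(16)=-3276126; answer -3276126
Step 3: B2 = -3276126; w = 15; 2*(15)^3 - 6*(15)^2 - 8*(15)^1 - 8 = (6750) + (-1350) + (-120) + (-8) = 5272; answer 5272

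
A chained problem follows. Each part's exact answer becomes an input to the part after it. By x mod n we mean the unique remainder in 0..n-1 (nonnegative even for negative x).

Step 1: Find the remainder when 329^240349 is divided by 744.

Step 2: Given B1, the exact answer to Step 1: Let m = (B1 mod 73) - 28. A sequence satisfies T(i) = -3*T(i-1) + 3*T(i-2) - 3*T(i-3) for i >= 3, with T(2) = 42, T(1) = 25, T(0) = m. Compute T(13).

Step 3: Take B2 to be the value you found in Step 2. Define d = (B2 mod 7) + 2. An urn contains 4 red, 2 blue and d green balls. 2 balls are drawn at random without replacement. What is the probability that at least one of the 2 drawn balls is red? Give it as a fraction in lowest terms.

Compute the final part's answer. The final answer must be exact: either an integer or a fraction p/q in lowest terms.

Step 1: squarings mod 744: 329^1=329, 329^2=361, 329^4=121, 329^8=505, 329^16=577, 329^32=361, 329^64=121, 329^128=505, 329^256=577, 329^512=361, 329^1024=121, 329^2048=505, 329^4096=577, 329^8192=361, 329^16384=121, 329^32768=505, 329^65536=577, 329^131072=361; 329^240349 = 329^1 * 329^4 * 329^8 * 329^16 * 329^64 * 329^128 * 329^512 * 329^2048 * 329^8192 * 329^32768 * 329^65536 * 329^131072 = 617 (mod 744); answer 617
Step 2: B1 = 617; m = 5; T(3) = -3*(42) + 3*(25) - 3*(5) = -66; iterating: T(3)=-66, T(4)=249, T(5)=-1071, T(6)=4158, T(7)=-16434, T(8)=64989, T(9)=-256743, T(10)=1014498, T(11)=-4008690, T(12)=15839793, T(13)=-62588943; answer -62588943
Step 3: B2 = -62588943; d = 5; total draws C(11,2) = 55; complement C(7,2) = 21; favorable 55 - 21 = 34; P = 34/55; answer 34/55

34/55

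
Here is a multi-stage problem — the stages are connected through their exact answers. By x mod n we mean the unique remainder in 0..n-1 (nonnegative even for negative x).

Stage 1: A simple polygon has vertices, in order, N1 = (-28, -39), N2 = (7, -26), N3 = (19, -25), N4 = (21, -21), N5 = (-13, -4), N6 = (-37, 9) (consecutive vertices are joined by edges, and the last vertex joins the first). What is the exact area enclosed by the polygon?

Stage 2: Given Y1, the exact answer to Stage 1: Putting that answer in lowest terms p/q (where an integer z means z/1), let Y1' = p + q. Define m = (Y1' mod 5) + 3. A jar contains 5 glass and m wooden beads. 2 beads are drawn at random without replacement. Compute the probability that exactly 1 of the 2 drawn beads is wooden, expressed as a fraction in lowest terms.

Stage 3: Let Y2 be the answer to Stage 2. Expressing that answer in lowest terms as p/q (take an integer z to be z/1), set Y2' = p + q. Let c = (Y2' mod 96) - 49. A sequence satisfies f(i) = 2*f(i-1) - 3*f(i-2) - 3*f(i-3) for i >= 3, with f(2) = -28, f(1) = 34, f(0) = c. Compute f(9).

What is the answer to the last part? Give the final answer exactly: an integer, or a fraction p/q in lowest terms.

-3230

Stage 1: cross terms: (-28*-26 - 7*-39)=1001, (7*-25 - 19*-26)=319, (19*-21 - 21*-25)=126, (21*-4 - -13*-21)=-357, (-13*9 - -37*-4)=-265, (-37*-39 - -28*9)=1695; twice the area = |2519| = 2519; area = 2519/2; answer 2519/2
Stage 2: Y1 = 2519/2; threaded value p + q = 2521; m = 4; total draws C(9,2) = 36; favorable C(4,1)*C(5,1) = 20; P = 5/9; answer 5/9
Stage 3: Y2 = 5/9; threaded value p + q = 14; c = -35; f(3) = 2*(-28) - 3*(34) - 3*(-35) = -53; iterating: f(3)=-53, f(4)=-124, f(5)=-5, f(6)=521, f(7)=1429, f(8)=1310, f(9)=-3230; answer -3230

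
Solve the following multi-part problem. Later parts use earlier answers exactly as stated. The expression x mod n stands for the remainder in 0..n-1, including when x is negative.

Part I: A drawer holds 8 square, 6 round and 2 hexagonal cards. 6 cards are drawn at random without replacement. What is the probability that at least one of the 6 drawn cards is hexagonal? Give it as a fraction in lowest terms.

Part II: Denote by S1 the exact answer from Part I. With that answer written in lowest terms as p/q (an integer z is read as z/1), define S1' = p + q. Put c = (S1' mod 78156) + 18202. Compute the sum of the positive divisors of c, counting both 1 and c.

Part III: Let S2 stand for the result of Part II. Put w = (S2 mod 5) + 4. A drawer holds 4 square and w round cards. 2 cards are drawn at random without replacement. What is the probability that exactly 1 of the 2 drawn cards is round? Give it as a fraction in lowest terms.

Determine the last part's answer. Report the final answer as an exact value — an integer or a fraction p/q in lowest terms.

16/33

Part I: total draws C(16,6) = 8008; complement C(14,6) = 3003; favorable 8008 - 3003 = 5005; P = 5/8; answer 5/8
Part II: S1 = 5/8; threaded value p + q = 13; c = 18215; 18215 = 5 * 3643; sigma = (1 + 5) * (1 + 3643) = 6 * 3644 = 21864; answer 21864
Part III: S2 = 21864; w = 8; total draws C(12,2) = 66; favorable C(8,1)*C(4,1) = 32; P = 16/33; answer 16/33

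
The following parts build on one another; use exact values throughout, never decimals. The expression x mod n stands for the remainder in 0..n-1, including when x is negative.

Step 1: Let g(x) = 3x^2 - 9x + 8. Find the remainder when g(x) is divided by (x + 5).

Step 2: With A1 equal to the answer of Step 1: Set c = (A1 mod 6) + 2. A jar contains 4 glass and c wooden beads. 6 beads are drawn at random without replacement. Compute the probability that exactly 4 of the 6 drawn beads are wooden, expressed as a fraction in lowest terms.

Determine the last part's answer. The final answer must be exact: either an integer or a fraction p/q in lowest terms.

Step 1: remainder = value at the root: 3*(-5)^2 - 9*(-5)^1 + 8 = (75) + (45) + (8) = 128; answer 128
Step 2: A1 = 128; c = 4; total draws C(8,6) = 28; favorable C(4,4)*C(4,2) = 6; P = 3/14; answer 3/14

3/14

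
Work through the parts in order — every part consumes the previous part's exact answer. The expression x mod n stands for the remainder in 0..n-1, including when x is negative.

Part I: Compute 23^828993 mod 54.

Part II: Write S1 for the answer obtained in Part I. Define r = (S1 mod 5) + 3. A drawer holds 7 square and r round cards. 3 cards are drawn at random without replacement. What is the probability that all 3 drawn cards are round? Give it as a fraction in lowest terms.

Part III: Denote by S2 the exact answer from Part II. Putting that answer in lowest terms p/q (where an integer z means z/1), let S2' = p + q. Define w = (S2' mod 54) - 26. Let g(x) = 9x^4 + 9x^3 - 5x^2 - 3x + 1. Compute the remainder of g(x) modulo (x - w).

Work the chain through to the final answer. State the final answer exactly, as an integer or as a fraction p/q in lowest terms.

451

Part I: squarings mod 54: 23^1=23, 23^2=43, 23^4=13, 23^8=7, 23^16=49, 23^32=25, 23^64=31, 23^128=43, 23^256=13, 23^512=7, 23^1024=49, 23^2048=25, 23^4096=31, 23^8192=43, 23^16384=13, 23^32768=7, 23^65536=49, 23^131072=25, 23^262144=31, 23^524288=43; 23^828993 = 23^1 * 23^64 * 23^512 * 23^1024 * 23^8192 * 23^32768 * 23^262144 * 23^524288 = 17 (mod 54); answer 17
Part II: S1 = 17; r = 5; total draws C(12,3) = 220; favorable C(5,3) = 10; P = 1/22; answer 1/22
Part III: S2 = 1/22; threaded value p + q = 23; w = -3; remainder = value at the root: 9*(-3)^4 + 9*(-3)^3 - 5*(-3)^2 - 3*(-3)^1 + 1 = (729) + (-243) + (-45) + (9) + (1) = 451; answer 451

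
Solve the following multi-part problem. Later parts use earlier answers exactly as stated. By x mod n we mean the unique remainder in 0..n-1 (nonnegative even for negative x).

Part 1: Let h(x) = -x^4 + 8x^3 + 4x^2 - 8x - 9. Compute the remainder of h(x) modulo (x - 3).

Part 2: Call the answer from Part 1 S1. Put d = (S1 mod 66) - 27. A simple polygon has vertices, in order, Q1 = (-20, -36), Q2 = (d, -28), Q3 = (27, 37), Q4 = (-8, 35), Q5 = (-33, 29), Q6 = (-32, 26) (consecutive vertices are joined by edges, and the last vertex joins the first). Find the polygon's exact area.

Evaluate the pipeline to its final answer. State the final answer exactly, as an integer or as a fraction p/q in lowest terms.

3689/2

Part 1: remainder = value at the root: -1*(3)^4 + 8*(3)^3 + 4*(3)^2 - 8*(3)^1 - 9 = (-81) + (216) + (36) + (-24) + (-9) = 138; answer 138
Part 2: S1 = 138; d = -21; cross terms: (-20*-28 - -21*-36)=-196, (-21*37 - 27*-28)=-21, (27*35 - -8*37)=1241, (-8*29 - -33*35)=923, (-33*26 - -32*29)=70, (-32*-36 - -20*26)=1672; twice the area = |3689| = 3689; area = 3689/2; answer 3689/2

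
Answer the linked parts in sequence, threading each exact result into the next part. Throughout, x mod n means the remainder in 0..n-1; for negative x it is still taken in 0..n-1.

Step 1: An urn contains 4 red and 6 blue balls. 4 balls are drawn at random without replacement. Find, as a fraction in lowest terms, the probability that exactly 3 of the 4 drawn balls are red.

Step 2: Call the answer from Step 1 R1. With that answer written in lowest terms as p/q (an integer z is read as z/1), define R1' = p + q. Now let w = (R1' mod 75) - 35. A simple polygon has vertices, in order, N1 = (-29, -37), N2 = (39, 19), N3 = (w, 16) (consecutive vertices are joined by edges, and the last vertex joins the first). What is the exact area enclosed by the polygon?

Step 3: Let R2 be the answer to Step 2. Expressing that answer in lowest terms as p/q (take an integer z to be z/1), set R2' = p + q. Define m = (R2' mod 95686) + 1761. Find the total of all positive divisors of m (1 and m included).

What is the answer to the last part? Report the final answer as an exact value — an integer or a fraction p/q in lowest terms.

8928

Step 1: total draws C(10,4) = 210; favorable C(4,3)*C(6,1) = 24; P = 4/35; answer 4/35
Step 2: R1 = 4/35; threaded value p + q = 39; w = 4; cross terms: (-29*19 - 39*-37)=892, (39*16 - 4*19)=548, (4*-37 - -29*16)=316; twice the area = |1756| = 1756; area = 878; answer 878
Step 3: R2 = 878; threaded value p + q = 879; m = 2640; 2640 = 2^4 * 3 * 5 * 11; sigma = (1 + 2 + 4 + 8 + 16) * (1 + 3) * (1 + 5) * (1 + 11) = 31 * 4 * 6 * 12 = 8928; answer 8928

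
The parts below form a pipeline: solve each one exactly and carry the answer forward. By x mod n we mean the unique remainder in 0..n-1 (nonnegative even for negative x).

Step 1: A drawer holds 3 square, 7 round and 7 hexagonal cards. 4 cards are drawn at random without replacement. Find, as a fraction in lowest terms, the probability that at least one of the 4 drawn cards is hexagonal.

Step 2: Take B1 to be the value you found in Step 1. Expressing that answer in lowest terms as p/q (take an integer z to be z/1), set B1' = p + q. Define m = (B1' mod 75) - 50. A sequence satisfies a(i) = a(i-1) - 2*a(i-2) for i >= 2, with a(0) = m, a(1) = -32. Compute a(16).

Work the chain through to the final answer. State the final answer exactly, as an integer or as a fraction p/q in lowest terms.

-306

Step 1: total draws C(17,4) = 2380; complement C(10,4) = 210; favorable 2380 - 210 = 2170; P = 31/34; answer 31/34
Step 2: B1 = 31/34; threaded value p + q = 65; m = 15; a(2) = 1*(-32) - 2*(15) = -62; iterating: a(2)=-62, a(3)=2, a(4)=126, a(5)=122, a(6)=-130, a(7)=-374, a(8)=-114, a(9)=634, a(10)=862, a(11)=-406, a(12)=-2130, a(13)=-1318, a(14)=2942, a(15)=5578, a(16)=-306; answer -306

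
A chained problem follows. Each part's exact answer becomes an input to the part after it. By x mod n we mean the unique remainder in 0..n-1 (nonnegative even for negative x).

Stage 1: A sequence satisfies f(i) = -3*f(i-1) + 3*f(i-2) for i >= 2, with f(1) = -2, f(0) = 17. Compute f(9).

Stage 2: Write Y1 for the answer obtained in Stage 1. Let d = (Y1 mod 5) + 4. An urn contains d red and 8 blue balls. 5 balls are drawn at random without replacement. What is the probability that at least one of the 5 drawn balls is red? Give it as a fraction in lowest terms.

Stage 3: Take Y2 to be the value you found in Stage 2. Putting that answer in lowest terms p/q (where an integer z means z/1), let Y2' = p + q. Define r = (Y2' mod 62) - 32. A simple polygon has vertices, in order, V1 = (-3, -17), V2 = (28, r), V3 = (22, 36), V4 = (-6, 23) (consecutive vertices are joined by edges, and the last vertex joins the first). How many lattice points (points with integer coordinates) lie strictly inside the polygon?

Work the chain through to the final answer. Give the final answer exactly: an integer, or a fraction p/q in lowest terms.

1035

Stage 1: f(2) = -3*(-2) + 3*(17) = 57; iterating: f(2)=57, f(3)=-177, f(4)=702, f(5)=-2637, f(6)=10017, f(7)=-37962, f(8)=143937, f(9)=-545697; answer -545697
Stage 2: Y1 = -545697; d = 7; total draws C(15,5) = 3003; complement C(8,5) = 56; favorable 3003 - 56 = 2947; P = 421/429; answer 421/429
Stage 3: Y2 = 421/429; threaded value p + q = 850; r = 12; cross terms: (-3*12 - 28*-17)=440, (28*36 - 22*12)=744, (22*23 - -6*36)=722, (-6*-17 - -3*23)=171; twice the area = |2077| = 2077; area = 2077/2; boundary points = 1 + 6 + 1 + 1 = 9; strictly interior points = area - boundary/2 + 1 = 1035; answer 1035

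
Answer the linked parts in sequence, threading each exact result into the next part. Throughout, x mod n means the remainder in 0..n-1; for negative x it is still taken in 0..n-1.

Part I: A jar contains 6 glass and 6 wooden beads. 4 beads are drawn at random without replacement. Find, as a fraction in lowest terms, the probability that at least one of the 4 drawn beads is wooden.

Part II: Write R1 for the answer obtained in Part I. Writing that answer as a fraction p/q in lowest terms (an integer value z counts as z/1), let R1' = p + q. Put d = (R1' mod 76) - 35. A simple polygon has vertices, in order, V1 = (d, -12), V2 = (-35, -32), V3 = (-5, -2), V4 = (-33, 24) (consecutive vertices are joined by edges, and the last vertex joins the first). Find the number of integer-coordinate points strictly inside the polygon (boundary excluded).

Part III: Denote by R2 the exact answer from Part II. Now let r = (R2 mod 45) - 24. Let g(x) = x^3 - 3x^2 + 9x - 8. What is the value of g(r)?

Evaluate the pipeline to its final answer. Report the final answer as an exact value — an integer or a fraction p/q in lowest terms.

-21

Part I: total draws C(12,4) = 495; complement C(6,4) = 15; favorable 495 - 15 = 480; P = 32/33; answer 32/33
Part II: R1 = 32/33; threaded value p + q = 65; d = 30; cross terms: (30*-32 - -35*-12)=-1380, (-35*-2 - -5*-32)=-90, (-5*24 - -33*-2)=-186, (-33*-12 - 30*24)=-324; twice the area = |-1980| = 1980; area = 990; boundary points = 5 + 30 + 2 + 9 = 46; strictly interior points = area - boundary/2 + 1 = 968; answer 968
Part III: R2 = 968; r = -1; 1*(-1)^3 - 3*(-1)^2 + 9*(-1)^1 - 8 = (-1) + (-3) + (-9) + (-8) = -21; answer -21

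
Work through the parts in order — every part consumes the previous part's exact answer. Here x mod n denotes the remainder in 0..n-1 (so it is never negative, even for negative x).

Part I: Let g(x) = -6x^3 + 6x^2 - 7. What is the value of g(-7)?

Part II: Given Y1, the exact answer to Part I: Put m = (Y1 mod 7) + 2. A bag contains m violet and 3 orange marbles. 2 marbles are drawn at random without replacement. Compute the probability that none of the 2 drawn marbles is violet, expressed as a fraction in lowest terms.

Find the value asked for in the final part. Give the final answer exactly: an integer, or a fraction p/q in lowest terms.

3/10

Part I: -6*(-7)^3 + 6*(-7)^2 - 7 = (2058) + (294) + (-7) = 2345; answer 2345
Part II: Y1 = 2345; m = 2; total draws C(5,2) = 10; favorable C(3,2) = 3; P = 3/10; answer 3/10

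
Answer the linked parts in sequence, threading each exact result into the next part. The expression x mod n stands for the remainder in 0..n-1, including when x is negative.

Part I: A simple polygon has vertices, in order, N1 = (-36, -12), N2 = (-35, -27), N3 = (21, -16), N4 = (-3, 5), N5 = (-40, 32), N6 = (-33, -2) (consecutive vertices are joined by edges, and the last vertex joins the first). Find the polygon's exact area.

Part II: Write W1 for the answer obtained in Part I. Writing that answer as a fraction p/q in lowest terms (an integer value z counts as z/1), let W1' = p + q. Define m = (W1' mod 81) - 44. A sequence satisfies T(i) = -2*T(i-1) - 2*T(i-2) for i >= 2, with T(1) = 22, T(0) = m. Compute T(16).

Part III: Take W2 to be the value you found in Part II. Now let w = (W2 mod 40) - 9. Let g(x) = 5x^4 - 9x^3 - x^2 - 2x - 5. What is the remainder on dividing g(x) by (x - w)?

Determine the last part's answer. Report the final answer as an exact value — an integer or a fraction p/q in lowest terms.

1289122

Part I: cross terms: (-36*-27 - -35*-12)=552, (-35*-16 - 21*-27)=1127, (21*5 - -3*-16)=57, (-3*32 - -40*5)=104, (-40*-2 - -33*32)=1136, (-33*-12 - -36*-2)=324; twice the area = |3300| = 3300; area = 1650; answer 1650
Part II: W1 = 1650; threaded value p + q = 1651; m = -13; T(2) = -2*(22) - 2*(-13) = -18; iterating: T(2)=-18, T(3)=-8, T(4)=52, T(5)=-88, T(6)=72, T(7)=32, T(8)=-208, T(9)=352, T(10)=-288, T(11)=-128, T(12)=832, T(13)=-1408, T(14)=1152, T(15)=512, T(16)=-3328; answer -3328
Part III: W2 = -3328; w = 23; remainder = value at the root: 5*(23)^4 - 9*(23)^3 - 1*(23)^2 - 2*(23)^1 - 5 = (1399205) + (-109503) + (-529) + (-46) + (-5) = 1289122; answer 1289122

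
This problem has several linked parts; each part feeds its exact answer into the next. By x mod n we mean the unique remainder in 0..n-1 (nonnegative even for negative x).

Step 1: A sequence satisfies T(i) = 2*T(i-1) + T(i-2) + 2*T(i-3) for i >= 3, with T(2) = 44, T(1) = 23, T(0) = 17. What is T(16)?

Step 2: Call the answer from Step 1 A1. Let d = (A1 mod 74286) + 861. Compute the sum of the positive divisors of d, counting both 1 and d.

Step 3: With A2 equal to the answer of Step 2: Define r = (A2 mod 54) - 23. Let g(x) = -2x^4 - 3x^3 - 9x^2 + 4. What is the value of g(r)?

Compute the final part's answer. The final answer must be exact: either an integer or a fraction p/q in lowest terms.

-1096

Step 1: T(3) = 2*(44) + 1*(23) + 2*(17) = 145; iterating: T(3)=145, T(4)=380, T(5)=993, T(6)=2656, T(7)=7065, T(8)=18772, T(9)=49921, T(10)=132744, T(11)=352953, T(12)=938492, T(13)=2495425, T(14)=6635248, T(15)=17642905, T(16)=46911908; answer 46911908
Step 2: A1 = 46911908; d = 38303; 38303 is prime, so its only divisors are 1 and 38303; sigma = 1 + 38303 = 38304; answer 38304
Step 3: A2 = 38304; r = -5; -2*(-5)^4 - 3*(-5)^3 - 9*(-5)^2 + 4 = (-1250) + (375) + (-225) + (4) = -1096; answer -1096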